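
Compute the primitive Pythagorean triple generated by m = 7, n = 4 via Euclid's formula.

a = m² - n² = 49 - 16 = 33
b = 2mn = 2·7·4 = 56
c = m² + n² = 49 + 16 = 65
Verify: 33² + 56² = 1089 + 3136 = 4225 = 65² ✓

(33, 56, 65)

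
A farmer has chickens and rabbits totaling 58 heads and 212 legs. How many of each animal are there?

Let c = chickens, r = rabbits.
Heads: c + r = 58
Legs: 2c + 4r = 212
From the first equation, c = 58 - r. Substitute:
2(58 - r) + 4r = 212
116 + 2r = 212
r = (212 - 116)/2 = 48
c = 58 - 48 = 10

Chickens: 10, Rabbits: 48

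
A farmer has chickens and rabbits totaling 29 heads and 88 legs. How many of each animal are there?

Let c = chickens, r = rabbits.
Heads: c + r = 29
Legs: 2c + 4r = 88
From the first equation, c = 29 - r. Substitute:
2(29 - r) + 4r = 88
58 + 2r = 88
r = (88 - 58)/2 = 15
c = 29 - 15 = 14

Chickens: 14, Rabbits: 15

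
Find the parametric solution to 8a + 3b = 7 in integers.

Step 1: Compute gcd(8, 3) = 1.
Since 1 divides 7, solutions exist.

Step 2: Find a particular solution using extended Euclidean algorithm.
We get a₀ = -7, b₀ = 21.
Check: 8*-7 + 3*21 = 7 = 7 ✓

Step 3: Write the general solution.
a = -7 + (3/1)t = -7 + 3t
b = 21 - (8/1)t = 21 - 8t
for any integer t.

a = -7 + 3t, b = 21 - 8t for integer t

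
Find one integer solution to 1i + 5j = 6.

Step 1: Check solvability.
gcd(1, 5) = 1
Since 1 divides 6, solutions exist.

Step 2: Apply extended Euclidean algorithm to find gcd.
We find integers such that 1*x0 + 5*y0 = 1

Step 3: Scale the particular solution.
Multiply by 6/1 = 6:
i = 6, j = 0

Step 4: Verify.
1*(6) + 5*(0) = 6 = 6 ✓

i = 6, j = 0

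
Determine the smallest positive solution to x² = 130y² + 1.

We seek the smallest positive integers (x, y) with x² - 130y² = 1, i.e., x² = 130y² + 1.
Try successive y values:
y = 1: x² = 130·1² + 1 = 131, not a perfect square
y = 2: x² = 130·2² + 1 = 521, not a perfect square
y = 3: x² = 130·3² + 1 = 1171, not a perfect square
... continuing the search (or via continued fractions) ...
y = 570: x² = 130·570² + 1 = 42237001, x = 6499 ✓

Verify: 6499² - 130·570² = 42237001 - 42237000 = 1 ✓

x = 6499, y = 570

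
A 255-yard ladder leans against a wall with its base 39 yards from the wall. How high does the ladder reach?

The ladder, wall, and ground form a right triangle with hypotenuse 255 and one leg 39.
By the Pythagorean theorem: h² = 255² - 39² = 65025 - 1521 = 63504
h = √63504 = 252 yards

252 yards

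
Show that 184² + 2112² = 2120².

Compute a² + b² = 184² + 2112² = 33856 + 4460544 = 4494400
Compute c² = 2120² = 4494400
Since 4494400 = 4494400, confirmed.

Yes, it is a Pythagorean triple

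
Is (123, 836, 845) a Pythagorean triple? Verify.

Compute a² + b² = 123² + 836² = 15129 + 698896 = 714025
Compute c² = 845² = 714025
Since 714025 = 714025, confirmed.

Yes, it is a Pythagorean triple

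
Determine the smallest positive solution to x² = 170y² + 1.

We seek the smallest positive integers (x, y) with x² - 170y² = 1, i.e., x² = 170y² + 1.
Try successive y values:
y = 1: x² = 170·1² + 1 = 171, not a perfect square
y = 2: x² = 170·2² + 1 = 681, not a perfect square
y = 3: x² = 170·3² + 1 = 1531, not a perfect square
... continuing the search (or via continued fractions) ...
y = 26: x² = 170·26² + 1 = 114921, x = 339 ✓

Verify: 339² - 170·26² = 114921 - 114920 = 1 ✓

x = 339, y = 26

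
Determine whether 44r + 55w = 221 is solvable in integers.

Step 1: Compute gcd(44, 55).
gcd(44, 55) = 11

Step 2: Check divisibility.
Does 11 divide 221? 221 = 11 x 20 + 1, so no.

By the theorem on linear Diophantine equations, 44r + 55w = 221 has integer solutions if and only if gcd(44, 55) divides 221. Since 11 does not divide 221, no solutions exist.

No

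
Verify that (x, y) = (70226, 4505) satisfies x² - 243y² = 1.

Compute x² = 70226² = 4931691076
Compute 243y² = 243·4505² = 243·20295025 = 4931691075
x² - 243y² = 4931691076 - 4931691075 = 1
Since this equals 1, (70226, 4505) is a solution.

Yes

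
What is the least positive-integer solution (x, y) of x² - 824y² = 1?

We seek the smallest positive integers (x, y) with x² - 824y² = 1, i.e., x² = 824y² + 1.
Try successive y values:
y = 1: x² = 824·1² + 1 = 825, not a perfect square
y = 2: x² = 824·2² + 1 = 3297, not a perfect square
y = 3: x² = 824·3² + 1 = 7417, not a perfect square
... continuing the search (or via continued fractions) ...
y = 2074: x² = 824·2074² + 1 = 3544416225, x = 59535 ✓

Verify: 59535² - 824·2074² = 3544416225 - 3544416224 = 1 ✓

x = 59535, y = 2074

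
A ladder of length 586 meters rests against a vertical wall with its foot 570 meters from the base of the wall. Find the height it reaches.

The ladder, wall, and ground form a right triangle with hypotenuse 586 and one leg 570.
By the Pythagorean theorem: h² = 586² - 570² = 343396 - 324900 = 18496
h = √18496 = 136 meters

136 meters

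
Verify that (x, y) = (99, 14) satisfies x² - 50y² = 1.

Compute x² = 99² = 9801
Compute 50y² = 50·14² = 50·196 = 9800
x² - 50y² = 9801 - 9800 = 1
Since this equals 1, (99, 14) is a solution.

Yes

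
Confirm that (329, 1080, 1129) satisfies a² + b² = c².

Compute a² + b² = 329² + 1080² = 108241 + 1166400 = 1274641
Compute c² = 1129² = 1274641
Since 1274641 = 1274641, confirmed.

Yes, it is a Pythagorean triple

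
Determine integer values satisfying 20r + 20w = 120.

Step 1: Check solvability.
gcd(20, 20) = 20
Since 20 divides 120, solutions exist.

Step 2: Apply extended Euclidean algorithm to find gcd.
We find integers such that 20*x0 + 20*y0 = 20

Step 3: Scale the particular solution.
Multiply by 120/20 = 6:
r = 0, w = 6

Step 4: Verify.
20*(0) + 20*(6) = 120 = 120 ✓

r = 0, w = 6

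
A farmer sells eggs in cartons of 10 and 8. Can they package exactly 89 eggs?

We need non-negative a, b with 10a + 8b = 89.
gcd(10, 8) = 2, and 2 does not divide 89.
No integer solutions exist.

No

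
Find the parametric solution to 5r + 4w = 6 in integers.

Step 1: Compute gcd(5, 4) = 1.
Since 1 divides 6, solutions exist.

Step 2: Find a particular solution using extended Euclidean algorithm.
We get r₀ = 6, w₀ = -6.
Check: 5*6 + 4*-6 = 6 = 6 ✓

Step 3: Write the general solution.
r = 6 + (4/1)t = 6 + 4t
w = -6 - (5/1)t = -6 - 5t
for any integer t.

r = 6 + 4t, w = -6 - 5t for integer t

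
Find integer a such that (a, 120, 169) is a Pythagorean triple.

a² = c² - b² = 169² - 120² = 28561 - 14400 = 14161
a = sqrt(14161) = 119

119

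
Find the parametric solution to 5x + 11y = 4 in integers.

Step 1: Compute gcd(5, 11) = 1.
Since 1 divides 4, solutions exist.

Step 2: Find a particular solution using extended Euclidean algorithm.
We get x₀ = -8, y₀ = 4.
Check: 5*-8 + 11*4 = 4 = 4 ✓

Step 3: Write the general solution.
x = -8 + (11/1)t = -8 + 11t
y = 4 - (5/1)t = 4 - 5t
for any integer t.

x = -8 + 11t, y = 4 - 5t for integer t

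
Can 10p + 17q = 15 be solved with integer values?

Step 1: Compute gcd(10, 17).
gcd(10, 17) = 1

Step 2: Check divisibility.
Does 1 divide 15? 15 = 1 x 15, so yes.

By the theorem on linear Diophantine equations, 10p + 17q = 15 has integer solutions if and only if gcd(10, 17) divides 15. Since 1 | 15, solutions exist.

Yes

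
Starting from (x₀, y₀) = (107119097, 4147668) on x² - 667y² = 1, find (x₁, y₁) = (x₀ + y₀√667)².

Solutions to x² - Dy² = 1 are generated by powers of (x₀ + y₀√D).
The next solution satisfies x₁ + y₁√667 = (x₀ + y₀√667)², giving:
x₁ = x₀² + 667y₀² = 107119097² + 667·4147668² = 11474500942095409 + 11474500942095408 = 22949001884190817
y₁ = 2x₀y₀ = 2·107119097·4147668 = 888588901631592

Verify: 22949001884190817² - 667·888588901631592² = 526656687480593668841034867127489 - 526656687480593668841034867127488 = 1 ✓

x = 22949001884190817, y = 888588901631592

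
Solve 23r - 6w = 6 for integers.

Step 1: Check solvability.
gcd(23, 6) = 1
Since 1 divides 6, solutions exist.

Step 2: Apply extended Euclidean algorithm to find gcd.
We find integers such that 23*x0 + 6*y0 = 1

Step 3: Scale the particular solution.
Multiply by 6/1 = 6:
r = -6, w = -24

Step 4: Verify.
23*(-6) - 6*(-24) = 6 = 6 ✓

r = -6, w = -24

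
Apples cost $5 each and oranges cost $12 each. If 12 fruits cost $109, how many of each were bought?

Let a = apples, o = oranges.
a + o = 12
5a + 12o = 109
Substitute o = 12 - a:
5a + 12(12 - a) = 109
(5 - 12)a = 109 - 144
-7a = -35
a = 5, o = 12 - 5 = 7

Apples: 5, Oranges: 7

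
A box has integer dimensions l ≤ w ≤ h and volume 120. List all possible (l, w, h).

Iterate l from 1 to ⌊120^(1/3)⌋. For each l dividing 120, iterate w ≥ l with w dividing 120/l, and set h = 120/(l·w).
Triples found (16): (1×1×120), (1×2×60), (1×3×40), (1×4×30), (1×5×24), (1×6×20), (1×8×15), (1×10×12), (2×2×30), (2×3×20), (2×4×15), (2×5×12), (2×6×10), (3×4×10), (3×5×8), (4×5×6)

(1×1×120), (1×2×60), (1×3×40), (1×4×30), (1×5×24), (1×6×20), (1×8×15), (1×10×12), (2×2×30), (2×3×20), (2×4×15), (2×5×12), (2×6×10), (3×4×10), (3×5×8), (4×5×6)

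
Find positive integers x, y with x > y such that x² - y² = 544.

Factor: x² - y² = (x+y)(x-y) = 544.
We need two factors of 544 with the same parity.
Use x+y = 272 and x-y = 2 (product 272·2 = 544).
Adding: 2x = 274, so x = 137.
Subtracting: 2y = 270, so y = 135.
Check: 137² - 135² = 18769 - 18225 = 544 ✓

x = 137, y = 135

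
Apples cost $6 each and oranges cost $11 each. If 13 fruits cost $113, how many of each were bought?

Let a = apples, o = oranges.
a + o = 13
6a + 11o = 113
Substitute o = 13 - a:
6a + 11(13 - a) = 113
(6 - 11)a = 113 - 143
-5a = -30
a = 6, o = 13 - 6 = 7

Apples: 6, Oranges: 7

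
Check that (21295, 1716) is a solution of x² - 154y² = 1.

Compute x² = 21295² = 453477025
Compute 154y² = 154·1716² = 154·2944656 = 453477024
x² - 154y² = 453477025 - 453477024 = 1
Since this equals 1, (21295, 1716) is a solution.

Yes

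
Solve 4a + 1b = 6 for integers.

Step 1: Check solvability.
gcd(4, 1) = 1
Since 1 divides 6, solutions exist.

Step 2: Apply extended Euclidean algorithm to find gcd.
We find integers such that 4*x0 + 1*y0 = 1

Step 3: Scale the particular solution.
Multiply by 6/1 = 6:
a = 0, b = 6

Step 4: Verify.
4*(0) + 1*(6) = 6 = 6 ✓

a = 0, b = 6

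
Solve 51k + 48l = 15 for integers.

Step 1: Check solvability.
gcd(51, 48) = 3
Since 3 divides 15, solutions exist.

Step 2: Apply extended Euclidean algorithm to find gcd.
We find integers such that 51*x0 + 48*y0 = 3

Step 3: Scale the particular solution.
Multiply by 15/3 = 5:
k = 5, l = -5

Step 4: Verify.
51*(5) + 48*(-5) = 15 = 15 ✓

k = 5, l = -5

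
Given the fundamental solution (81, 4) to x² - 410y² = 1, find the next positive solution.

Solutions to x² - Dy² = 1 are generated by powers of (x₀ + y₀√D).
The next solution satisfies x₁ + y₁√410 = (x₀ + y₀√410)², giving:
x₁ = x₀² + 410y₀² = 81² + 410·4² = 6561 + 6560 = 13121
y₁ = 2x₀y₀ = 2·81·4 = 648

Verify: 13121² - 410·648² = 172160641 - 172160640 = 1 ✓

x = 13121, y = 648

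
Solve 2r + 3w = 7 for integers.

Step 1: Check solvability.
gcd(2, 3) = 1
Since 1 divides 7, solutions exist.

Step 2: Apply extended Euclidean algorithm to find gcd.
We find integers such that 2*x0 + 3*y0 = 1

Step 3: Scale the particular solution.
Multiply by 7/1 = 7:
r = -7, w = 7

Step 4: Verify.
2*(-7) + 3*(7) = 7 = 7 ✓

r = -7, w = 7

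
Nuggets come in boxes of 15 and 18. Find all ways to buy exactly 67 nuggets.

We need non-negative integers (x, y) with 15x + 18y = 67.
For each x in 0..4, check if 67 - 15x is a non-negative multiple of 18.
No x yields an integer y ≥ 0.

No solution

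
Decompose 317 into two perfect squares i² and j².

We need to find integers i, j > 0 such that i² + j² = 317.
Trying i = 11: j² = 317 - 11² = 317 - 121 = 196
j = 14
Check: 11² + 14² = 121 + 196 = 317 ✓

317 = 11² + 14²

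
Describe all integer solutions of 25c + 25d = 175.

Step 1: Compute gcd(25, 25) = 25.
Since 25 divides 175, solutions exist.

Step 2: Find a particular solution using extended Euclidean algorithm.
We get c₀ = 0, d₀ = 7.
Check: 25*0 + 25*7 = 175 = 175 ✓

Step 3: Write the general solution.
c = 0 + (25/25)t = 0 + 1t
d = 7 - (25/25)t = 7 - 1t
for any integer t.

c = 0 + 1t, d = 7 - 1t for integer t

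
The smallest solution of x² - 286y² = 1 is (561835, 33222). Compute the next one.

Solutions to x² - Dy² = 1 are generated by powers of (x₀ + y₀√D).
The next solution satisfies x₁ + y₁√286 = (x₀ + y₀√286)², giving:
x₁ = x₀² + 286y₀² = 561835² + 286·33222² = 315658567225 + 315658567224 = 631317134449
y₁ = 2x₀y₀ = 2·561835·33222 = 37330564740

Verify: 631317134449² - 286·37330564740² = 398561324248896742533601 - 398561324248896742533600 = 1 ✓

x = 631317134449, y = 37330564740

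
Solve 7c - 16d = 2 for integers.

Step 1: Check solvability.
gcd(7, 16) = 1
Since 1 divides 2, solutions exist.

Step 2: Apply extended Euclidean algorithm to find gcd.
We find integers such that 7*x0 + 16*y0 = 1

Step 3: Scale the particular solution.
Multiply by 2/1 = 2:
c = 14, d = 6

Step 4: Verify.
7*(14) - 16*(6) = 2 = 2 ✓

c = 14, d = 6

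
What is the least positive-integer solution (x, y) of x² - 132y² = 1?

We seek the smallest positive integers (x, y) with x² - 132y² = 1, i.e., x² = 132y² + 1.
Try successive y values:
y = 1: x² = 132·1² + 1 = 133, not a perfect square
y = 2: x² = 132·2² + 1 = 529, x = 23 ✓

Verify: 23² - 132·2² = 529 - 528 = 1 ✓

x = 23, y = 2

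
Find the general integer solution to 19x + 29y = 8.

Step 1: Compute gcd(19, 29) = 1.
Since 1 divides 8, solutions exist.

Step 2: Find a particular solution using extended Euclidean algorithm.
We get x₀ = -24, y₀ = 16.
Check: 19*-24 + 29*16 = 8 = 8 ✓

Step 3: Write the general solution.
x = -24 + (29/1)t = -24 + 29t
y = 16 - (19/1)t = 16 - 19t
for any integer t.

x = -24 + 29t, y = 16 - 19t for integer t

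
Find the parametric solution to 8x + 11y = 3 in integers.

Step 1: Compute gcd(8, 11) = 1.
Since 1 divides 3, solutions exist.

Step 2: Find a particular solution using extended Euclidean algorithm.
We get x₀ = -12, y₀ = 9.
Check: 8*-12 + 11*9 = 3 = 3 ✓

Step 3: Write the general solution.
x = -12 + (11/1)t = -12 + 11t
y = 9 - (8/1)t = 9 - 8t
for any integer t.

x = -12 + 11t, y = 9 - 8t for integer t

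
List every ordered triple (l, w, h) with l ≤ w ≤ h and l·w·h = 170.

Iterate l from 1 to ⌊170^(1/3)⌋. For each l dividing 170, iterate w ≥ l with w dividing 170/l, and set h = 170/(l·w).
Triples found (5): (1×1×170), (1×2×85), (1×5×34), (1×10×17), (2×5×17)

(1×1×170), (1×2×85), (1×5×34), (1×10×17), (2×5×17)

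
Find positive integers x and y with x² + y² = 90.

We need to find integers x, y > 0 such that x² + y² = 90.
Trying x = 3: y² = 90 - 3² = 90 - 9 = 81
y = 9
Check: 3² + 9² = 9 + 81 = 90 ✓

90 = 3² + 9²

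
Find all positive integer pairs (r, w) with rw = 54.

The positive divisors of 54 are: 1, 2, 3, 6, 9, 18, 27, 54.
Each divisor d gives the pair (d, 54/d):
(1, 54), (2, 27), (3, 18), (6, 9), (9, 6), (18, 3), (27, 2), (54, 1)

(1, 54), (2, 27), (3, 18), (6, 9), (9, 6), (18, 3), (27, 2), (54, 1)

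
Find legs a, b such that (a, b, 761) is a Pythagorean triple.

We need a² + b² = 761² = 579121.
Trying: 39² + 760² = 1521 + 577600 = 579121 ✓

(39, 760, 761)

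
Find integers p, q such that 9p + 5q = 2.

Step 1: Check solvability.
gcd(9, 5) = 1
Since 1 divides 2, solutions exist.

Step 2: Apply extended Euclidean algorithm to find gcd.
We find integers such that 9*x0 + 5*y0 = 1

Step 3: Scale the particular solution.
Multiply by 2/1 = 2:
p = -2, q = 4

Step 4: Verify.
9*(-2) + 5*(4) = 2 = 2 ✓

p = -2, q = 4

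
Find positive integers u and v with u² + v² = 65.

We need to find integers u, v > 0 such that u² + v² = 65.
Trying u = 1: v² = 65 - 1² = 65 - 1 = 64
v = 8
Check: 1² + 8² = 1 + 64 = 65 ✓

65 = 1² + 8²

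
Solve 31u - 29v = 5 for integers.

Step 1: Check solvability.
gcd(31, 29) = 1
Since 1 divides 5, solutions exist.

Step 2: Apply extended Euclidean algorithm to find gcd.
We find integers such that 31*x0 + 29*y0 = 1

Step 3: Scale the particular solution.
Multiply by 5/1 = 5:
u = -70, v = -75

Step 4: Verify.
31*(-70) - 29*(-75) = 5 = 5 ✓

u = -70, v = -75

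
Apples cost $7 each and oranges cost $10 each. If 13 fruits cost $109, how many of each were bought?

Let a = apples, o = oranges.
a + o = 13
7a + 10o = 109
Substitute o = 13 - a:
7a + 10(13 - a) = 109
(7 - 10)a = 109 - 130
-3a = -21
a = 7, o = 13 - 7 = 6

Apples: 7, Oranges: 6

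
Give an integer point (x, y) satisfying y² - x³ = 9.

Try small integer x values and check whether x³ + 9 is a perfect square.
x = 6: x³ + 9 = 6³ + 9 = 216 + 9 = 225
Is 225 a perfect square? 15² = 225 ✓
So (x, y) = (6, 15) is a solution.

x = 6, y = 15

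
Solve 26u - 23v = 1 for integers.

Step 1: Check solvability.
gcd(26, 23) = 1
Since 1 divides 1, solutions exist.

Step 2: Apply extended Euclidean algorithm to find gcd.
We find integers such that 26*x0 + 23*y0 = 1

Step 3: Scale the particular solution.
Multiply by 1/1 = 1:
u = 8, v = 9

Step 4: Verify.
26*(8) - 23*(9) = 1 = 1 ✓

u = 8, v = 9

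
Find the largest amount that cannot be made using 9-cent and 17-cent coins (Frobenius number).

For two coprime denominations a and b, the Frobenius number (largest value not representable as a non-negative combination) is ab - a - b.
Here gcd(9, 17) = 1, so they are coprime.
F(9, 17) = 9·17 - 9 - 17 = 153 - 26 = 127

127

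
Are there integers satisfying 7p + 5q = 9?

Step 1: Compute gcd(7, 5).
gcd(7, 5) = 1

Step 2: Check divisibility.
Does 1 divide 9? 9 = 1 x 9, so yes.

By the theorem on linear Diophantine equations, 7p + 5q = 9 has integer solutions if and only if gcd(7, 5) divides 9. Since 1 | 9, solutions exist.

Yes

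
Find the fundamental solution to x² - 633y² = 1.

We seek the smallest positive integers (x, y) with x² - 633y² = 1, i.e., x² = 633y² + 1.
Try successive y values:
y = 1: x² = 633·1² + 1 = 634, not a perfect square
y = 2: x² = 633·2² + 1 = 2533, not a perfect square
y = 3: x² = 633·3² + 1 = 5698, not a perfect square
... continuing the search (or via continued fractions) ...
y = 17519124: x² = 633·17519124² + 1 = 194280173725429009, x = 440772247 ✓

Verify: 440772247² - 633·17519124² = 194280173725429009 - 194280173725429008 = 1 ✓

x = 440772247, y = 17519124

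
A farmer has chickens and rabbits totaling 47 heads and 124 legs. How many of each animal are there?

Let c = chickens, r = rabbits.
Heads: c + r = 47
Legs: 2c + 4r = 124
From the first equation, c = 47 - r. Substitute:
2(47 - r) + 4r = 124
94 + 2r = 124
r = (124 - 94)/2 = 15
c = 47 - 15 = 32

Chickens: 32, Rabbits: 15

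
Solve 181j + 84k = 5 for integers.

Step 1: Check solvability.
gcd(181, 84) = 1
Since 1 divides 5, solutions exist.

Step 2: Apply extended Euclidean algorithm to find gcd.
We find integers such that 181*x0 + 84*y0 = 1

Step 3: Scale the particular solution.
Multiply by 5/1 = 5:
j = 65, k = -140

Step 4: Verify.
181*(65) + 84*(-140) = 5 = 5 ✓

j = 65, k = -140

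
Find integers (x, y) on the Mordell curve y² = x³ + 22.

Try small integer x values and check whether x³ + 22 is a perfect square.
x = 3: x³ + 22 = 3³ + 22 = 27 + 22 = 49
Is 49 a perfect square? 7² = 49 ✓
So (x, y) = (3, -7) is a solution.

x = 3, y = -7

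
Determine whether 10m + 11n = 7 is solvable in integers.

Step 1: Compute gcd(10, 11).
gcd(10, 11) = 1

Step 2: Check divisibility.
Does 1 divide 7? 7 = 1 x 7, so yes.

By the theorem on linear Diophantine equations, 10m + 11n = 7 has integer solutions if and only if gcd(10, 11) divides 7. Since 1 | 7, solutions exist.

Yes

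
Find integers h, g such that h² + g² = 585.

We need to find integers h, g > 0 such that h² + g² = 585.
Trying h = 3: g² = 585 - 3² = 585 - 9 = 576
g = 24
Check: 3² + 24² = 9 + 576 = 585 ✓

585 = 3² + 24²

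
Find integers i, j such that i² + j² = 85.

We need to find integers i, j > 0 such that i² + j² = 85.
Trying i = 2: j² = 85 - 2² = 85 - 4 = 81
j = 9
Check: 2² + 9² = 4 + 81 = 85 ✓

85 = 2² + 9²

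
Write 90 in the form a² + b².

We need to find integers a, b > 0 such that a² + b² = 90.
Trying a = 3: b² = 90 - 3² = 90 - 9 = 81
b = 9
Check: 3² + 9² = 9 + 81 = 90 ✓

90 = 3² + 9²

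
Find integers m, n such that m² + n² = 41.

We need to find integers m, n > 0 such that m² + n² = 41.
Trying m = 4: n² = 41 - 4² = 41 - 16 = 25
n = 5
Check: 4² + 5² = 16 + 25 = 41 ✓

41 = 4² + 5²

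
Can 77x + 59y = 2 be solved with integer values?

Step 1: Compute gcd(77, 59).
gcd(77, 59) = 1

Step 2: Check divisibility.
Does 1 divide 2? 2 = 1 x 2, so yes.

By the theorem on linear Diophantine equations, 77x + 59y = 2 has integer solutions if and only if gcd(77, 59) divides 2. Since 1 | 2, solutions exist.

Yes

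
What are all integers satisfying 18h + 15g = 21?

Step 1: Compute gcd(18, 15) = 3.
Since 3 divides 21, solutions exist.

Step 2: Find a particular solution using extended Euclidean algorithm.
We get h₀ = 7, g₀ = -7.
Check: 18*7 + 15*-7 = 21 = 21 ✓

Step 3: Write the general solution.
h = 7 + (15/3)t = 7 + 5t
g = -7 - (18/3)t = -7 - 6t
for any integer t.

h = 7 + 5t, g = -7 - 6t for integer t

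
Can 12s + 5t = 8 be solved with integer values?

Step 1: Compute gcd(12, 5).
gcd(12, 5) = 1

Step 2: Check divisibility.
Does 1 divide 8? 8 = 1 x 8, so yes.

By the theorem on linear Diophantine equations, 12s + 5t = 8 has integer solutions if and only if gcd(12, 5) divides 8. Since 1 | 8, solutions exist.

Yes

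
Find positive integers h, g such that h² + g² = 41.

Search for h with 41 - h² a perfect square.
h = 4: 41 - 4² = 41 - 16 = 25 = 5² ✓
So h = 4, g = 5.

h = 4, g = 5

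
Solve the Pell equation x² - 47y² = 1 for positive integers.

We seek the smallest positive integers (x, y) with x² - 47y² = 1, i.e., x² = 47y² + 1.
Try successive y values:
y = 1: x² = 47·1² + 1 = 48, not a perfect square
y = 2: x² = 47·2² + 1 = 189, not a perfect square
y = 3: x² = 47·3² + 1 = 424, not a perfect square
... continuing the search (or via continued fractions) ...
y = 7: x² = 47·7² + 1 = 2304, x = 48 ✓

Verify: 48² - 47·7² = 2304 - 2303 = 1 ✓

x = 48, y = 7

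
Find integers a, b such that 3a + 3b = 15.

Step 1: Check solvability.
gcd(3, 3) = 3
Since 3 divides 15, solutions exist.

Step 2: Apply extended Euclidean algorithm to find gcd.
We find integers such that 3*x0 + 3*y0 = 3

Step 3: Scale the particular solution.
Multiply by 15/3 = 5:
a = 0, b = 5

Step 4: Verify.
3*(0) + 3*(5) = 15 = 15 ✓

a = 0, b = 5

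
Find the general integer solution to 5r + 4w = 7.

Step 1: Compute gcd(5, 4) = 1.
Since 1 divides 7, solutions exist.

Step 2: Find a particular solution using extended Euclidean algorithm.
We get r₀ = 7, w₀ = -7.
Check: 5*7 + 4*-7 = 7 = 7 ✓

Step 3: Write the general solution.
r = 7 + (4/1)t = 7 + 4t
w = -7 - (5/1)t = -7 - 5t
for any integer t.

r = 7 + 4t, w = -7 - 5t for integer t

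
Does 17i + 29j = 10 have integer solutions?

Step 1: Compute gcd(17, 29).
gcd(17, 29) = 1

Step 2: Check divisibility.
Does 1 divide 10? 10 = 1 x 10, so yes.

By the theorem on linear Diophantine equations, 17i + 29j = 10 has integer solutions if and only if gcd(17, 29) divides 10. Since 1 | 10, solutions exist.

Yes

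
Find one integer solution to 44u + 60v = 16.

Step 1: Check solvability.
gcd(44, 60) = 4
Since 4 divides 16, solutions exist.

Step 2: Apply extended Euclidean algorithm to find gcd.
We find integers such that 44*x0 + 60*y0 = 4

Step 3: Scale the particular solution.
Multiply by 16/4 = 4:
u = -16, v = 12

Step 4: Verify.
44*(-16) + 60*(12) = 16 = 16 ✓

u = -16, v = 12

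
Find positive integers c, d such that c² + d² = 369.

Search for c with 369 - c² a perfect square.
c = 12: 369 - 12² = 369 - 144 = 225 = 15² ✓
So c = 12, d = 15.

c = 12, d = 15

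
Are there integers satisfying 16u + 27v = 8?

Step 1: Compute gcd(16, 27).
gcd(16, 27) = 1

Step 2: Check divisibility.
Does 1 divide 8? 8 = 1 x 8, so yes.

By the theorem on linear Diophantine equations, 16u + 27v = 8 has integer solutions if and only if gcd(16, 27) divides 8. Since 1 | 8, solutions exist.

Yes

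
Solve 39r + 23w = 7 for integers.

Step 1: Check solvability.
gcd(39, 23) = 1
Since 1 divides 7, solutions exist.

Step 2: Apply extended Euclidean algorithm to find gcd.
We find integers such that 39*x0 + 23*y0 = 1

Step 3: Scale the particular solution.
Multiply by 7/1 = 7:
r = -70, w = 119

Step 4: Verify.
39*(-70) + 23*(119) = 7 = 7 ✓

r = -70, w = 119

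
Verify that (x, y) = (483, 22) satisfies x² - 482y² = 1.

Compute x² = 483² = 233289
Compute 482y² = 482·22² = 482·484 = 233288
x² - 482y² = 233289 - 233288 = 1
Since this equals 1, (483, 22) is a solution.

Yes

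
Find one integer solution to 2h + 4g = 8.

Step 1: Check solvability.
gcd(2, 4) = 2
Since 2 divides 8, solutions exist.

Step 2: Apply extended Euclidean algorithm to find gcd.
We find integers such that 2*x0 + 4*y0 = 2

Step 3: Scale the particular solution.
Multiply by 8/2 = 4:
h = 4, g = 0

Step 4: Verify.
2*(4) + 4*(0) = 8 = 8 ✓

h = 4, g = 0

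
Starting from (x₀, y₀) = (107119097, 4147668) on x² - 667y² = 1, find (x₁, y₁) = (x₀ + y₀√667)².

Solutions to x² - Dy² = 1 are generated by powers of (x₀ + y₀√D).
The next solution satisfies x₁ + y₁√667 = (x₀ + y₀√667)², giving:
x₁ = x₀² + 667y₀² = 107119097² + 667·4147668² = 11474500942095409 + 11474500942095408 = 22949001884190817
y₁ = 2x₀y₀ = 2·107119097·4147668 = 888588901631592

Verify: 22949001884190817² - 667·888588901631592² = 526656687480593668841034867127489 - 526656687480593668841034867127488 = 1 ✓

x = 22949001884190817, y = 888588901631592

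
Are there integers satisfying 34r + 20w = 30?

Step 1: Compute gcd(34, 20).
gcd(34, 20) = 2

Step 2: Check divisibility.
Does 2 divide 30? 30 = 2 x 15, so yes.

By the theorem on linear Diophantine equations, 34r + 20w = 30 has integer solutions if and only if gcd(34, 20) divides 30. Since 2 | 30, solutions exist.

Yes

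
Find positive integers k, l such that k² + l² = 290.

Search for k with 290 - k² a perfect square.
k = 1: 290 - 1² = 290 - 1 = 289 = 17² ✓
So k = 1, l = 17.

k = 1, l = 17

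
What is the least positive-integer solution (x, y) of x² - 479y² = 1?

We seek the smallest positive integers (x, y) with x² - 479y² = 1, i.e., x² = 479y² + 1.
Try successive y values:
y = 1: x² = 479·1² + 1 = 480, not a perfect square
y = 2: x² = 479·2² + 1 = 1917, not a perfect square
y = 3: x² = 479·3² + 1 = 4312, not a perfect square
... continuing the search (or via continued fractions) ...
y = 136591: x² = 479·136591² + 1 = 8936751513600, x = 2989440 ✓

Verify: 2989440² - 479·136591² = 8936751513600 - 8936751513599 = 1 ✓

x = 2989440, y = 136591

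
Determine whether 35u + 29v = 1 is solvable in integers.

Step 1: Compute gcd(35, 29).
gcd(35, 29) = 1

Step 2: Check divisibility.
Does 1 divide 1? 1 = 1 x 1, so yes.

By the theorem on linear Diophantine equations, 35u + 29v = 1 has integer solutions if and only if gcd(35, 29) divides 1. Since 1 | 1, solutions exist.

Yes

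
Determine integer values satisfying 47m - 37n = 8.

Step 1: Check solvability.
gcd(47, 37) = 1
Since 1 divides 8, solutions exist.

Step 2: Apply extended Euclidean algorithm to find gcd.
We find integers such that 47*x0 + 37*y0 = 1

Step 3: Scale the particular solution.
Multiply by 8/1 = 8:
m = -88, n = -112

Step 4: Verify.
47*(-88) - 37*(-112) = 8 = 8 ✓

m = -88, n = -112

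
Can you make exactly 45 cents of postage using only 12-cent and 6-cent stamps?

We need non-negative x, y with 12x + 6y = 45.
gcd(12, 6) = 6, and 6 does not divide 45.
No integer solutions exist, so certainly no non-negative ones.

No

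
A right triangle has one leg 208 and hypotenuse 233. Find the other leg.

a² = c² - b² = 54289 - 43264 = 11025
a = 105

105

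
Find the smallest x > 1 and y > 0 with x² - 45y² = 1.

We seek the smallest positive integers (x, y) with x² - 45y² = 1, i.e., x² = 45y² + 1.
Try successive y values:
y = 1: x² = 45·1² + 1 = 46, not a perfect square
y = 2: x² = 45·2² + 1 = 181, not a perfect square
y = 3: x² = 45·3² + 1 = 406, not a perfect square
... continuing the search (or via continued fractions) ...
y = 24: x² = 45·24² + 1 = 25921, x = 161 ✓

Verify: 161² - 45·24² = 25921 - 25920 = 1 ✓

x = 161, y = 24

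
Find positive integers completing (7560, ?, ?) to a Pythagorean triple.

We need the other leg and hypotenuse such that 7560² + x² = c².
Take x = 275, c = 7565: 7560² + 275² = 57153600 + 75625 = 57229225 = 7565² ✓
Triple: (275, 7560, 7565)

(275, 7560, 7565)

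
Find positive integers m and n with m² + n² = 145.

We need to find integers m, n > 0 such that m² + n² = 145.
Trying m = 1: n² = 145 - 1² = 145 - 1 = 144
n = 12
Check: 1² + 12² = 1 + 144 = 145 ✓

145 = 1² + 12²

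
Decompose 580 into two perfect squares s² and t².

We need to find integers s, t > 0 such that s² + t² = 580.
Trying s = 2: t² = 580 - 2² = 580 - 4 = 576
t = 24
Check: 2² + 24² = 4 + 576 = 580 ✓

580 = 2² + 24²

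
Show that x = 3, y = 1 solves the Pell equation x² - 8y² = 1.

Compute x² = 3² = 9
Compute 8y² = 8·1² = 8·1 = 8
x² - 8y² = 9 - 8 = 1
Since this equals 1, (3, 1) is a solution.

Yes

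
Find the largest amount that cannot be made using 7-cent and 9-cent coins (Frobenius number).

For two coprime denominations a and b, the Frobenius number (largest value not representable as a non-negative combination) is ab - a - b.
Here gcd(7, 9) = 1, so they are coprime.
F(7, 9) = 7·9 - 7 - 9 = 63 - 16 = 47

47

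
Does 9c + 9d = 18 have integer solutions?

Step 1: Compute gcd(9, 9).
gcd(9, 9) = 9

Step 2: Check divisibility.
Does 9 divide 18? 18 = 9 x 2, so yes.

By the theorem on linear Diophantine equations, 9c + 9d = 18 has integer solutions if and only if gcd(9, 9) divides 18. Since 9 | 18, solutions exist.

Yes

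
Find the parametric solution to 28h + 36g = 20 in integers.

Step 1: Compute gcd(28, 36) = 4.
Since 4 divides 20, solutions exist.

Step 2: Find a particular solution using extended Euclidean algorithm.
We get h₀ = 20, g₀ = -15.
Check: 28*20 + 36*-15 = 20 = 20 ✓

Step 3: Write the general solution.
h = 20 + (36/4)t = 20 + 9t
g = -15 - (28/4)t = -15 - 7t
for any integer t.

h = 20 + 9t, g = -15 - 7t for integer t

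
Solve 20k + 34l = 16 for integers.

Step 1: Check solvability.
gcd(20, 34) = 2
Since 2 divides 16, solutions exist.

Step 2: Apply extended Euclidean algorithm to find gcd.
We find integers such that 20*x0 + 34*y0 = 2

Step 3: Scale the particular solution.
Multiply by 16/2 = 8:
k = -40, l = 24

Step 4: Verify.
20*(-40) + 34*(24) = 16 = 16 ✓

k = -40, l = 24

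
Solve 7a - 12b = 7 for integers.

Step 1: Check solvability.
gcd(7, 12) = 1
Since 1 divides 7, solutions exist.

Step 2: Apply extended Euclidean algorithm to find gcd.
We find integers such that 7*x0 + 12*y0 = 1

Step 3: Scale the particular solution.
Multiply by 7/1 = 7:
a = -35, b = -21

Step 4: Verify.
7*(-35) - 12*(-21) = 7 = 7 ✓

a = -35, b = -21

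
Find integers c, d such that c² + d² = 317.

We need to find integers c, d > 0 such that c² + d² = 317.
Trying c = 11: d² = 317 - 11² = 317 - 121 = 196
d = 14
Check: 11² + 14² = 121 + 196 = 317 ✓

317 = 11² + 14²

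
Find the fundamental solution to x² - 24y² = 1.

We seek the smallest positive integers (x, y) with x² - 24y² = 1, i.e., x² = 24y² + 1.
Try successive y values:
y = 1: x² = 24·1² + 1 = 25, x = 5 ✓

Verify: 5² - 24·1² = 25 - 24 = 1 ✓

x = 5, y = 1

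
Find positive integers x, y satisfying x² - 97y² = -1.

We need x² = 97y² - 1. Try successive y:
y = 1: x² = 97·1² - 1 = 96, not a perfect square
y = 2: x² = 97·2² - 1 = 387, not a perfect square
y = 3: x² = 97·3² - 1 = 872, not a perfect square
...
y = 569: x² = 97·569² - 1 = 31404816 = 5604² ✓
Check: 5604² - 97·569² = 31404816 - 31404817 = -1 ✓

x = 5604, y = 569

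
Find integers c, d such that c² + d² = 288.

We need to find integers c, d > 0 such that c² + d² = 288.
Trying c = 12: d² = 288 - 12² = 288 - 144 = 144
d = 12
Check: 12² + 12² = 144 + 144 = 288 ✓

288 = 12² + 12²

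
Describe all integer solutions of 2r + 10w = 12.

Step 1: Compute gcd(2, 10) = 2.
Since 2 divides 12, solutions exist.

Step 2: Find a particular solution using extended Euclidean algorithm.
We get r₀ = 6, w₀ = 0.
Check: 2*6 + 10*0 = 12 = 12 ✓

Step 3: Write the general solution.
r = 6 + (10/2)t = 6 + 5t
w = 0 - (2/2)t = 0 - 1t
for any integer t.

r = 6 + 5t, w = 0 - 1t for integer t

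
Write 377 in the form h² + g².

We need to find integers h, g > 0 such that h² + g² = 377.
Trying h = 4: g² = 377 - 4² = 377 - 16 = 361
g = 19
Check: 4² + 19² = 16 + 361 = 377 ✓

377 = 4² + 19²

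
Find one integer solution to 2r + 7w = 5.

Step 1: Check solvability.
gcd(2, 7) = 1
Since 1 divides 5, solutions exist.

Step 2: Apply extended Euclidean algorithm to find gcd.
We find integers such that 2*x0 + 7*y0 = 1

Step 3: Scale the particular solution.
Multiply by 5/1 = 5:
r = -15, w = 5

Step 4: Verify.
2*(-15) + 7*(5) = 5 = 5 ✓

r = -15, w = 5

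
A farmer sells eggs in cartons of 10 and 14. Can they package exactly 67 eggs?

We need non-negative a, b with 10a + 14b = 67.
gcd(10, 14) = 2, and 2 does not divide 67.
No integer solutions exist.

No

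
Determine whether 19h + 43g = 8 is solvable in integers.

Step 1: Compute gcd(19, 43).
gcd(19, 43) = 1

Step 2: Check divisibility.
Does 1 divide 8? 8 = 1 x 8, so yes.

By the theorem on linear Diophantine equations, 19h + 43g = 8 has integer solutions if and only if gcd(19, 43) divides 8. Since 1 | 8, solutions exist.

Yes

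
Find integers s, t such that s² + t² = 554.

We need to find integers s, t > 0 such that s² + t² = 554.
Trying s = 5: t² = 554 - 5² = 554 - 25 = 529
t = 23
Check: 5² + 23² = 25 + 529 = 554 ✓

554 = 5² + 23²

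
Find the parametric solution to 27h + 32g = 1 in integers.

Step 1: Compute gcd(27, 32) = 1.
Since 1 divides 1, solutions exist.

Step 2: Find a particular solution using extended Euclidean algorithm.
We get h₀ = -13, g₀ = 11.
Check: 27*-13 + 32*11 = 1 = 1 ✓

Step 3: Write the general solution.
h = -13 + (32/1)t = -13 + 32t
g = 11 - (27/1)t = 11 - 27t
for any integer t.

h = -13 + 32t, g = 11 - 27t for integer t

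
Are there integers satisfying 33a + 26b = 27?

Step 1: Compute gcd(33, 26).
gcd(33, 26) = 1

Step 2: Check divisibility.
Does 1 divide 27? 27 = 1 x 27, so yes.

By the theorem on linear Diophantine equations, 33a + 26b = 27 has integer solutions if and only if gcd(33, 26) divides 27. Since 1 | 27, solutions exist.

Yes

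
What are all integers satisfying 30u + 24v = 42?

Step 1: Compute gcd(30, 24) = 6.
Since 6 divides 42, solutions exist.

Step 2: Find a particular solution using extended Euclidean algorithm.
We get u₀ = 7, v₀ = -7.
Check: 30*7 + 24*-7 = 42 = 42 ✓

Step 3: Write the general solution.
u = 7 + (24/6)t = 7 + 4t
v = -7 - (30/6)t = -7 - 5t
for any integer t.

u = 7 + 4t, v = -7 - 5t for integer t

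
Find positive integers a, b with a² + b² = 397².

We need a² + b² = 397² = 157609.
Trying: 325² + 228² = 105625 + 51984 = 157609 ✓

(325, 228, 397)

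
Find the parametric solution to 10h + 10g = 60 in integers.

Step 1: Compute gcd(10, 10) = 10.
Since 10 divides 60, solutions exist.

Step 2: Find a particular solution using extended Euclidean algorithm.
We get h₀ = 0, g₀ = 6.
Check: 10*0 + 10*6 = 60 = 60 ✓

Step 3: Write the general solution.
h = 0 + (10/10)t = 0 + 1t
g = 6 - (10/10)t = 6 - 1t
for any integer t.

h = 0 + 1t, g = 6 - 1t for integer t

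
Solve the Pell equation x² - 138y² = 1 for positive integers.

We seek the smallest positive integers (x, y) with x² - 138y² = 1, i.e., x² = 138y² + 1.
Try successive y values:
y = 1: x² = 138·1² + 1 = 139, not a perfect square
y = 2: x² = 138·2² + 1 = 553, not a perfect square
y = 3: x² = 138·3² + 1 = 1243, not a perfect square
... continuing the search (or via continued fractions) ...
y = 4: x² = 138·4² + 1 = 2209, x = 47 ✓

Verify: 47² - 138·4² = 2209 - 2208 = 1 ✓

x = 47, y = 4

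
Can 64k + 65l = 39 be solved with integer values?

Step 1: Compute gcd(64, 65).
gcd(64, 65) = 1

Step 2: Check divisibility.
Does 1 divide 39? 39 = 1 x 39, so yes.

By the theorem on linear Diophantine equations, 64k + 65l = 39 has integer solutions if and only if gcd(64, 65) divides 39. Since 1 | 39, solutions exist.

Yes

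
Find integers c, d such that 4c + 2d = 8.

Step 1: Check solvability.
gcd(4, 2) = 2
Since 2 divides 8, solutions exist.

Step 2: Apply extended Euclidean algorithm to find gcd.
We find integers such that 4*x0 + 2*y0 = 2

Step 3: Scale the particular solution.
Multiply by 8/2 = 4:
c = 0, d = 4

Step 4: Verify.
4*(0) + 2*(4) = 8 = 8 ✓

c = 0, d = 4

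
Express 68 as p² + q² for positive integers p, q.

We need to find integers p, q > 0 such that p² + q² = 68.
Trying p = 2: q² = 68 - 2² = 68 - 4 = 64
q = 8
Check: 2² + 8² = 4 + 64 = 68 ✓

68 = 2² + 8²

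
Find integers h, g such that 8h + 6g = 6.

Step 1: Check solvability.
gcd(8, 6) = 2
Since 2 divides 6, solutions exist.

Step 2: Apply extended Euclidean algorithm to find gcd.
We find integers such that 8*x0 + 6*y0 = 2

Step 3: Scale the particular solution.
Multiply by 6/2 = 3:
h = 3, g = -3

Step 4: Verify.
8*(3) + 6*(-3) = 6 = 6 ✓

h = 3, g = -3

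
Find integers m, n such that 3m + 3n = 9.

Step 1: Check solvability.
gcd(3, 3) = 3
Since 3 divides 9, solutions exist.

Step 2: Apply extended Euclidean algorithm to find gcd.
We find integers such that 3*x0 + 3*y0 = 3

Step 3: Scale the particular solution.
Multiply by 9/3 = 3:
m = 0, n = 3

Step 4: Verify.
3*(0) + 3*(3) = 9 = 9 ✓

m = 0, n = 3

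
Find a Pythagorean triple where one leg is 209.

We need the other leg and hypotenuse such that 209² + x² = c².
Take x = 120, c = 241: 209² + 120² = 43681 + 14400 = 58081 = 241² ✓
Triple: (209, 120, 241)

(209, 120, 241)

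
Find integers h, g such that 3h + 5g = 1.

Step 1: Check solvability.
gcd(3, 5) = 1
Since 1 divides 1, solutions exist.

Step 2: Apply extended Euclidean algorithm to find gcd.
We find integers such that 3*x0 + 5*y0 = 1

Step 3: Scale the particular solution.
Multiply by 1/1 = 1:
h = 2, g = -1

Step 4: Verify.
3*(2) + 5*(-1) = 1 = 1 ✓

h = 2, g = -1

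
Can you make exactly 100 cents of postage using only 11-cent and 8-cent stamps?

We need non-negative x, y with 11x + 8y = 100.
gcd(11, 8) = 1 divides 100, so integer solutions exist.
Search for a non-negative one: x = 4 gives 8y = 100 - 44 = 56, so y = 7.
Check: 11·4 + 8·7 = 100 ✓

Yes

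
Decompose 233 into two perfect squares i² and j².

We need to find integers i, j > 0 such that i² + j² = 233.
Trying i = 8: j² = 233 - 8² = 233 - 64 = 169
j = 13
Check: 8² + 13² = 64 + 169 = 233 ✓

233 = 8² + 13²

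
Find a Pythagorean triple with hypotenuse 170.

We need a² + b² = 170² = 28900.
Trying: 26² + 168² = 676 + 28224 = 28900 ✓

(26, 168, 170)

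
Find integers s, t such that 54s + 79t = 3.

Step 1: Check solvability.
gcd(54, 79) = 1
Since 1 divides 3, solutions exist.

Step 2: Apply extended Euclidean algorithm to find gcd.
We find integers such that 54*x0 + 79*y0 = 1

Step 3: Scale the particular solution.
Multiply by 3/1 = 3:
s = -57, t = 39

Step 4: Verify.
54*(-57) + 79*(39) = 3 = 3 ✓

s = -57, t = 39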